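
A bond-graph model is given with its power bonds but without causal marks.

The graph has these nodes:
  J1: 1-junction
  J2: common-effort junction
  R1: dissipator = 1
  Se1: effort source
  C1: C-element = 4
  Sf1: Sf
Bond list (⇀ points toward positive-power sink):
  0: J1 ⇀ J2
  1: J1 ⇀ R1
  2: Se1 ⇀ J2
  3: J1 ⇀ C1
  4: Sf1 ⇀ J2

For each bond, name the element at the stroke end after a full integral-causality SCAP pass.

β2 →J2  (Se1 fixes effort; stroke away)
β4 →Sf1  (Sf1 fixes flow; stroke at Sf1)
β0 →J1  (common-e at J2 fixed by 2)
β3 →J1  (C1 outputs effort q/C1)
β1 →R1  (J1 needs exactly one f-in)

#0 stroke at J1
#1 stroke at R1
#2 stroke at J2
#3 stroke at J1
#4 stroke at Sf1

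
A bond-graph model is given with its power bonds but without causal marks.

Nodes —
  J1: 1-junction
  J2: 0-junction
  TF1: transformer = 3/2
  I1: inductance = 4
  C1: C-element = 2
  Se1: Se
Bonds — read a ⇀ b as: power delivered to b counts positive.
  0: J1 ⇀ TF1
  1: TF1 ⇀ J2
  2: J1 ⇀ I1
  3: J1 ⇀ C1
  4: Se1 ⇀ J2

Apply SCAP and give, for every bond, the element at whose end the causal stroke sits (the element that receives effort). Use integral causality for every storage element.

β4 →J2  (Se1 fixes effort; stroke away)
β1 →TF1  (0-jn J2 has e-setter on 4)
β0 →J1  (TF TF1: opposite of bond 1)
β2 →I1  (I1 integral (f out))
β3 →J1  (J1: bond 2 brought flow, rest push out)

bond 0 |J1
bond 1 |TF1
bond 2 |I1
bond 3 |J1
bond 4 |J2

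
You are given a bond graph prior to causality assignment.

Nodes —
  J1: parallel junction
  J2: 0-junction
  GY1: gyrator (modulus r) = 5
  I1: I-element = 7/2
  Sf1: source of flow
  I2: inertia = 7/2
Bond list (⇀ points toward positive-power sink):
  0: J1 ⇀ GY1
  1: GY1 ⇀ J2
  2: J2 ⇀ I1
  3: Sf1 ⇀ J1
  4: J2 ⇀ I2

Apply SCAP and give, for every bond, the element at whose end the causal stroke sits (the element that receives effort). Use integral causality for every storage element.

bond 3 stroke→Sf1  (Sf1 fixes flow; stroke at Sf1)
bond 0 stroke→J1  (only one effort-in slot at J1)
bond 1 stroke→J2  (GY1 both-in/both-out from 0)
bond 2 stroke→I1  (J2: bond 1 brought effort, rest push out)
bond 4 stroke→I2  (0-jn J2 has e-setter on 1)

β0 stroke→J1
β1 stroke→J2
β2 stroke→I1
β3 stroke→Sf1
β4 stroke→I2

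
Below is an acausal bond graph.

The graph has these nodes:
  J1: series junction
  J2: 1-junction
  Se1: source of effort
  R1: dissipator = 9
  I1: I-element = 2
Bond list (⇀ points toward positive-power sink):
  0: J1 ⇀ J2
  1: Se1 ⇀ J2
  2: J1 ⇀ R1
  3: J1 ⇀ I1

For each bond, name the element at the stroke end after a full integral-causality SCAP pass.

b1 |J2  (Se1 (Se) sets effort on bond)
b0 |J1  (only one flow-in slot at J2)
b3 |I1  (I1 integral (f out))
b2 |J1  (common-f at J1 fixed by 3)

#0 →J1
#1 →J2
#2 →J1
#3 →I1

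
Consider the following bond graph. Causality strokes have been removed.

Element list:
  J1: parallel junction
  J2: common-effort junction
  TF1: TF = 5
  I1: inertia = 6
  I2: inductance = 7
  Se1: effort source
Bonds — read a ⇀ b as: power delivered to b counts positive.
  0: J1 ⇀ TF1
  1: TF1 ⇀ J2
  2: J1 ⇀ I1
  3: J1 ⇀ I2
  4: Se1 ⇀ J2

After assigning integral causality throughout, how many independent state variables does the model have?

b4 stroke→J2  (source Se1 imposes e)
b1 stroke→TF1  (common-e at J2 fixed by 4)
b0 stroke→J1  (through TF1, causality passes straight; one stroke at TF1)
b2 stroke→I1  (J1 effort already set via bond 0)
b3 stroke→I2  (0-jn J1 has e-setter on 0)

2  (I1, I2 all integral)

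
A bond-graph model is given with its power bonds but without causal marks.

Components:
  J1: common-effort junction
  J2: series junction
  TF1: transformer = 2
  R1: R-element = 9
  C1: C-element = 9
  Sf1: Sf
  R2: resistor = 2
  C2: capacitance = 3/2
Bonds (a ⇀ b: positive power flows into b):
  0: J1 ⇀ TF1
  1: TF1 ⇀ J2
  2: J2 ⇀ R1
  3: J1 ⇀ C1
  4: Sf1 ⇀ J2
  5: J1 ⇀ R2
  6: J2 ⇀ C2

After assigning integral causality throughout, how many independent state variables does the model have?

b4 stroke→Sf1  (Sf1 fixes flow; stroke at Sf1)
b1 stroke→J2  (J2 flow already set via bond 4)
b2 stroke→J2  (J2 flow already set via bond 4)
b6 stroke→J2  (J2: bond 4 brought flow, rest push out)
b0 stroke→TF1  (through TF1, causality passes straight; one stroke at TF1)
b3 stroke→J1  (C1 integral (e out))
b5 stroke→R2  (J1: bond 3 brought effort, rest push out)

2  (C1, C2 all integral)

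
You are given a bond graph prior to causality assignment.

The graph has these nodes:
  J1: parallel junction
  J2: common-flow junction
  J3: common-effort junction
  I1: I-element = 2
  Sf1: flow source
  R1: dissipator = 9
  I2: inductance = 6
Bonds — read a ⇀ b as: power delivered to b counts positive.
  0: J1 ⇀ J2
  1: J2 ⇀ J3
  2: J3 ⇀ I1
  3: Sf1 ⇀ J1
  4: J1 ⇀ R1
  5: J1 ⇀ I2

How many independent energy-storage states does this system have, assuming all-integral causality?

#3 stroke→Sf1  (Sf1: flow source, stroke at near end)
#2 stroke→I1  (I1 outputs flow p/I1)
#1 stroke→J3  (closing 0-jn rule on J3)
#0 stroke→J2  (J2 flow already set via bond 1)
#5 stroke→I2  (I2 outputs flow p/I2)
#4 stroke→J1  (J1 needs exactly one e-in)

2  (I1, I2 all integral)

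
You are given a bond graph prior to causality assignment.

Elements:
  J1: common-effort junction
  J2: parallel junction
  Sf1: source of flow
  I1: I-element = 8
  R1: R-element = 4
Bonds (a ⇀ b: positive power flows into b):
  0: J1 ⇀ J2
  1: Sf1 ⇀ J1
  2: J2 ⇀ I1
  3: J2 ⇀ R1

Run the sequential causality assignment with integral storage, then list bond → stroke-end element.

bond 1 |Sf1  (Sf1 (Sf) sets flow on bond)
bond 0 |J1  (only one effort-in slot at J1)
bond 2 |I1  (prefer integral on I1)
bond 3 |J2  (only one effort-in slot at J2)

#0 →J1
#1 →Sf1
#2 →I1
#3 →J2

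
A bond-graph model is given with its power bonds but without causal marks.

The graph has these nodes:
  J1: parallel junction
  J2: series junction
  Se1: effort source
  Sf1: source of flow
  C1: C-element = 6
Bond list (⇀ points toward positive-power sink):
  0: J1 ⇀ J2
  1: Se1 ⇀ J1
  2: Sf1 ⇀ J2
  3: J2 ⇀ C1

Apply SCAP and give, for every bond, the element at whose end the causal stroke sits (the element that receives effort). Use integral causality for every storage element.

#0 stroke→J2
#1 stroke→J1
#2 stroke→Sf1
#3 stroke→J2

β1 stroke at J1  (source Se1 imposes e)
β2 stroke at Sf1  (Sf1 fixes flow; stroke at Sf1)
β0 stroke at J2  (common-e at J1 fixed by 1)
β3 stroke at J2  (1-jn J2 has f-setter on 2)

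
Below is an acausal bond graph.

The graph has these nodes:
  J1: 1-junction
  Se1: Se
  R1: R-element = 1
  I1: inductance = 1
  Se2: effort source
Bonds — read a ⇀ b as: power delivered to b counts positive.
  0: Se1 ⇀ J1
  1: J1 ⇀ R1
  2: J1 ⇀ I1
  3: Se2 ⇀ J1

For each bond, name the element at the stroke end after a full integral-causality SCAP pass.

β0 |J1  (Se1 fixes effort; stroke away)
β3 |J1  (source Se2 imposes e)
β2 |I1  (I1 integral (f out))
β1 |J1  (J1 flow already set via bond 2)

#0 |J1
#1 |J1
#2 |I1
#3 |J1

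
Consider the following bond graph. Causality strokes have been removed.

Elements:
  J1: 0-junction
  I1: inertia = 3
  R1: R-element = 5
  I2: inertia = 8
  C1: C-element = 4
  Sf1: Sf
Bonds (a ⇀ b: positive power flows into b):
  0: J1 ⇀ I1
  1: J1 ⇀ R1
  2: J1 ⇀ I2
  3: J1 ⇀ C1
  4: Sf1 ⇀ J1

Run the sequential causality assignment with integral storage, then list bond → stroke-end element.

β0 stroke→I1
β1 stroke→R1
β2 stroke→I2
β3 stroke→J1
β4 stroke→Sf1

β4 stroke→Sf1  (Sf1: flow source, stroke at near end)
β0 stroke→I1  (prefer integral on I1)
β2 stroke→I2  (prefer integral on I2)
β3 stroke→J1  (C1 outputs effort q/C1)
β1 stroke→R1  (common-e at J1 fixed by 3)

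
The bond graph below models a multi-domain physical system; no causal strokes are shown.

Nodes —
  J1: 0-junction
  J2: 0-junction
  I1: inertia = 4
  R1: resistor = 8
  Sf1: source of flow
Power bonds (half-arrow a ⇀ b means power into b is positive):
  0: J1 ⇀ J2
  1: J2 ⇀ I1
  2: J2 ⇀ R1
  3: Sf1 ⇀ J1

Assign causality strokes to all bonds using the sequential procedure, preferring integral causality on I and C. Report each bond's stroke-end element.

bond 3 stroke at Sf1  (Sf1 (Sf) sets flow on bond)
bond 0 stroke at J1  (J1 needs exactly one e-in)
bond 1 stroke at I1  (prefer integral on I1)
bond 2 stroke at J2  (J2: last free bond brings effort in)

β0 |J1
β1 |I1
β2 |J2
β3 |Sf1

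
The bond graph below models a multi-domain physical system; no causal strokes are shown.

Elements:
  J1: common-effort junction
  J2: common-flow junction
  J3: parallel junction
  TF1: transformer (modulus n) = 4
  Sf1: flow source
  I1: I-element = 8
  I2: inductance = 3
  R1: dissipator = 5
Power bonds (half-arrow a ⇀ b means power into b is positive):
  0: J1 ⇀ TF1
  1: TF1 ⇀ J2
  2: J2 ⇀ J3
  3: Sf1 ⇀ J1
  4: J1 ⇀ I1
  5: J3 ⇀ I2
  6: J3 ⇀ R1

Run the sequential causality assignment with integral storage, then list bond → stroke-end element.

#0 stroke→J1
#1 stroke→TF1
#2 stroke→J2
#3 stroke→Sf1
#4 stroke→I1
#5 stroke→I2
#6 stroke→J3

β3 →Sf1  (Sf1 (Sf) sets flow on bond)
β4 →I1  (I1: I, integral causality)
β0 →J1  (only one effort-in slot at J1)
β1 →TF1  (TF1 one-in-one-out from 0)
β2 →J2  (J2 flow already set via bond 1)
β5 →I2  (I2: I, integral causality)
β6 →J3  (closing 0-jn rule on J3)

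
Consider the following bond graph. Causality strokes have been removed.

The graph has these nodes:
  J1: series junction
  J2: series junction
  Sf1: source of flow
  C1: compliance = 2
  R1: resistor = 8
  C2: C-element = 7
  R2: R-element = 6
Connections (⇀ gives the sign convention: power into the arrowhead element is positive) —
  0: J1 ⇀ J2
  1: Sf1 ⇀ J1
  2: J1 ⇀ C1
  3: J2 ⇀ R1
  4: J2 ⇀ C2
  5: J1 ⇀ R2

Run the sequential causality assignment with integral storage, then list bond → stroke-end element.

#0 stroke at J1
#1 stroke at Sf1
#2 stroke at J1
#3 stroke at J2
#4 stroke at J2
#5 stroke at J1

β1 |Sf1  (Sf1 fixes flow; stroke at Sf1)
β0 |J1  (J1 flow already set via bond 1)
β2 |J1  (J1: bond 1 brought flow, rest push out)
β5 |J1  (1-jn J1 has f-setter on 1)
β3 |J2  (common-f at J2 fixed by 0)
β4 |J2  (J2 flow already set via bond 0)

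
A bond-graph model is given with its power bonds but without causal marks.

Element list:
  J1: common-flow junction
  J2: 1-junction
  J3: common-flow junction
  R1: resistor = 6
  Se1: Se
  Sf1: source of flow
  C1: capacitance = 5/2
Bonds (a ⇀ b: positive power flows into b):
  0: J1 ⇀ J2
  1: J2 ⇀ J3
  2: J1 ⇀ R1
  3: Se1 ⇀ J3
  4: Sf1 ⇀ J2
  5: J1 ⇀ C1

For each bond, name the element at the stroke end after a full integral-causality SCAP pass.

#0 stroke at J2
#1 stroke at J2
#2 stroke at J1
#3 stroke at J3
#4 stroke at Sf1
#5 stroke at J1

#3 stroke at J3  (Se1: effort source, stroke at far end)
#4 stroke at Sf1  (Sf1: flow source, stroke at near end)
#0 stroke at J2  (J2: bond 4 brought flow, rest push out)
#1 stroke at J2  (J2 flow already set via bond 4)
#2 stroke at J1  (1-jn J1 has f-setter on 0)
#5 stroke at J1  (common-f at J1 fixed by 0)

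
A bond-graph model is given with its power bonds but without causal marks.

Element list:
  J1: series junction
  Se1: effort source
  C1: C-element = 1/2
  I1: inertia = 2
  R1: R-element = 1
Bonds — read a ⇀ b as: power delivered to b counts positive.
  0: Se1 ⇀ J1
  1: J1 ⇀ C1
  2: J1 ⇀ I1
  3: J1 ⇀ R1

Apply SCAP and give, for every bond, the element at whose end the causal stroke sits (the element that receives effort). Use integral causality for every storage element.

b0 →J1  (Se1 fixes effort; stroke away)
b1 →J1  (C1: C, integral causality)
b2 →I1  (I1: I, integral causality)
b3 →J1  (J1: bond 2 brought flow, rest push out)

β0 |J1
β1 |J1
β2 |I1
β3 |J1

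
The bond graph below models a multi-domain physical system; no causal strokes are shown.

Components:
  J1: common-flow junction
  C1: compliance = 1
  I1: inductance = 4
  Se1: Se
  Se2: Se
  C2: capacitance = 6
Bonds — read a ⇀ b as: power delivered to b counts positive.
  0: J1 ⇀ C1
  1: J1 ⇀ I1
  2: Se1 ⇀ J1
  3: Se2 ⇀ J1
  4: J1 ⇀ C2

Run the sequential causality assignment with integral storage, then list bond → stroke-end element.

bond 0 stroke at J1
bond 1 stroke at I1
bond 2 stroke at J1
bond 3 stroke at J1
bond 4 stroke at J1

bond 2 stroke at J1  (Se1 (Se) sets effort on bond)
bond 3 stroke at J1  (Se2: effort source, stroke at far end)
bond 0 stroke at J1  (C1 integral (e out))
bond 1 stroke at I1  (I1: I, integral causality)
bond 4 stroke at J1  (J1 flow already set via bond 1)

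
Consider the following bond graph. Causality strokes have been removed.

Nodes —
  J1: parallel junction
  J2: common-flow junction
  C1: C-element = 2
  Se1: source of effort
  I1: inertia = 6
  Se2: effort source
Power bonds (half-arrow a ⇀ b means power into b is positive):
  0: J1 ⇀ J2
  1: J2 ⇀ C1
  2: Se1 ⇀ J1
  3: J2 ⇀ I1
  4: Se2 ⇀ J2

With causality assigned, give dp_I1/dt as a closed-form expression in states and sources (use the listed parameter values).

dp_I1/dt = E_Se1 + E_Se2 - q_C1/2

b2 stroke→J1  (Se1 fixes effort; stroke away)
b4 stroke→J2  (Se2 fixes effort; stroke away)
b0 stroke→J2  (0-jn J1 has e-setter on 2)
b1 stroke→J2  (C1: C, integral causality)
b3 stroke→I1  (closing 1-jn rule on J2)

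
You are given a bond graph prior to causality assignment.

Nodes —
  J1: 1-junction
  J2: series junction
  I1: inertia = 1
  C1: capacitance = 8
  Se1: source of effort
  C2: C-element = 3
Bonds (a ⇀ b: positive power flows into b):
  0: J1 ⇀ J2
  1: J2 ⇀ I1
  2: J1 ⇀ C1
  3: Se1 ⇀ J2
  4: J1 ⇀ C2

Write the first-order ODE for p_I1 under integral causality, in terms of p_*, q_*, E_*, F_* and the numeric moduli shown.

b3 stroke at J2  (Se1 fixes effort; stroke away)
b1 stroke at I1  (I1: I, integral causality)
b0 stroke at J2  (common-f at J2 fixed by 1)
b2 stroke at J1  (1-jn J1 has f-setter on 0)
b4 stroke at J1  (common-f at J1 fixed by 0)

dp_I1/dt = E_Se1 - q_C1/8 - q_C2/3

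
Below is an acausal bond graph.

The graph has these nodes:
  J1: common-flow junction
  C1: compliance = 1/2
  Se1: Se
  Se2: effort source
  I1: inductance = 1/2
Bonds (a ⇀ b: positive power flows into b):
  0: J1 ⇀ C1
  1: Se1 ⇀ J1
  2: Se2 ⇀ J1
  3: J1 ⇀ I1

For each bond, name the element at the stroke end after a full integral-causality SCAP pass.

bond 0 stroke→J1
bond 1 stroke→J1
bond 2 stroke→J1
bond 3 stroke→I1

β1 stroke→J1  (Se1 (Se) sets effort on bond)
β2 stroke→J1  (Se2: effort source, stroke at far end)
β0 stroke→J1  (C1 outputs effort q/C1)
β3 stroke→I1  (J1 needs exactly one f-in)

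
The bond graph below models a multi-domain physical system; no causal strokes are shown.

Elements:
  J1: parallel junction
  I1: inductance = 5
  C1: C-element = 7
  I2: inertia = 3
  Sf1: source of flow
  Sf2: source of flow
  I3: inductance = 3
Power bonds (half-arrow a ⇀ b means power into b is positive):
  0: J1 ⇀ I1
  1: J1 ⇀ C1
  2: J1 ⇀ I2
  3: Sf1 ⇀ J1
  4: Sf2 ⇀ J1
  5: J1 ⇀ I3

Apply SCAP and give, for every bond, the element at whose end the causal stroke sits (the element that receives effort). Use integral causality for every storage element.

bond 0 stroke→I1
bond 1 stroke→J1
bond 2 stroke→I2
bond 3 stroke→Sf1
bond 4 stroke→Sf2
bond 5 stroke→I3

b3 |Sf1  (Sf1: flow source, stroke at near end)
b4 |Sf2  (source Sf2 imposes f)
b0 |I1  (I1 integral (f out))
b1 |J1  (C1 integral (e out))
b2 |I2  (J1: bond 1 brought effort, rest push out)
b5 |I3  (0-jn J1 has e-setter on 1)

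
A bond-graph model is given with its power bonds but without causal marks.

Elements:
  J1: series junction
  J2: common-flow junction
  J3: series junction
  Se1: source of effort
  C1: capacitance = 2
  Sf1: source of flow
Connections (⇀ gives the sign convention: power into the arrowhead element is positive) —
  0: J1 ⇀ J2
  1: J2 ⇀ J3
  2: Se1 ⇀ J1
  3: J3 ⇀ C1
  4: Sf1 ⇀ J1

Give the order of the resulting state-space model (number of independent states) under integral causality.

β2 |J1  (Se1: effort source, stroke at far end)
β4 |Sf1  (Sf1 fixes flow; stroke at Sf1)
β0 |J1  (J1: bond 4 brought flow, rest push out)
β1 |J2  (common-f at J2 fixed by 0)
β3 |J3  (J3: bond 1 brought flow, rest push out)

1  (C1 all integral)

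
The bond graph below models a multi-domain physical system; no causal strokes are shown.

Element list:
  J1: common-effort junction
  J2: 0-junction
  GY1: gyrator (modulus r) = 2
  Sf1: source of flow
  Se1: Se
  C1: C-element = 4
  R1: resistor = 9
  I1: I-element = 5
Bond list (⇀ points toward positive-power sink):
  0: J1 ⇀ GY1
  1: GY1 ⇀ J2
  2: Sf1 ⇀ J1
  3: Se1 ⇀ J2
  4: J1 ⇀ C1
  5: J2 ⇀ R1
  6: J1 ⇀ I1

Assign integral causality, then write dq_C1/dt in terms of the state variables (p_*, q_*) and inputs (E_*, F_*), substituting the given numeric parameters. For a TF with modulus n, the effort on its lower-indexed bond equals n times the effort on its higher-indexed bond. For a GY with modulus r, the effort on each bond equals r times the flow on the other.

β2 |Sf1  (Sf1 (Sf) sets flow on bond)
β3 |J2  (source Se1 imposes e)
β1 |GY1  (common-e at J2 fixed by 3)
β5 |R1  (J2: bond 3 brought effort, rest push out)
β0 |GY1  (GY GY1: same side as bond 1)
β4 |J1  (prefer integral on C1)
β6 |I1  (common-e at J1 fixed by 4)

dq_C1/dt = -E_Se1/2 + F_Sf1 - p_I1/5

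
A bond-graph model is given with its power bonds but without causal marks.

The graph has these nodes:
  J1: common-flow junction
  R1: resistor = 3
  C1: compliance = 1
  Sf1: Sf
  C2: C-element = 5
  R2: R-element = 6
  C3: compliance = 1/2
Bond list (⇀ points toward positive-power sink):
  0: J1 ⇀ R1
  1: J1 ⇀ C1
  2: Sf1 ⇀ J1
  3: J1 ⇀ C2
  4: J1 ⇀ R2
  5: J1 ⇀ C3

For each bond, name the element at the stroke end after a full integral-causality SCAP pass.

bond 2 →Sf1  (Sf1: flow source, stroke at near end)
bond 0 →J1  (common-f at J1 fixed by 2)
bond 1 →J1  (1-jn J1 has f-setter on 2)
bond 3 →J1  (J1: bond 2 brought flow, rest push out)
bond 4 →J1  (1-jn J1 has f-setter on 2)
bond 5 →J1  (J1: bond 2 brought flow, rest push out)

β0 →J1
β1 →J1
β2 →Sf1
β3 →J1
β4 →J1
β5 →J1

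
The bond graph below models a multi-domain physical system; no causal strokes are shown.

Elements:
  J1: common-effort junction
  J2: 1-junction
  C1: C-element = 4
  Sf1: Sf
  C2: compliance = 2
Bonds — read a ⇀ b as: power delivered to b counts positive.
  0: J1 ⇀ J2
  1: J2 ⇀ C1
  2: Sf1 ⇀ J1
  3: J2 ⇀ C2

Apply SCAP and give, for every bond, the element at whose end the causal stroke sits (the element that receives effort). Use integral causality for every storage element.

bond 2 |Sf1  (source Sf1 imposes f)
bond 0 |J1  (closing 0-jn rule on J1)
bond 1 |J2  (1-jn J2 has f-setter on 0)
bond 3 |J2  (J2 flow already set via bond 0)

b0 |J1
b1 |J2
b2 |Sf1
b3 |J2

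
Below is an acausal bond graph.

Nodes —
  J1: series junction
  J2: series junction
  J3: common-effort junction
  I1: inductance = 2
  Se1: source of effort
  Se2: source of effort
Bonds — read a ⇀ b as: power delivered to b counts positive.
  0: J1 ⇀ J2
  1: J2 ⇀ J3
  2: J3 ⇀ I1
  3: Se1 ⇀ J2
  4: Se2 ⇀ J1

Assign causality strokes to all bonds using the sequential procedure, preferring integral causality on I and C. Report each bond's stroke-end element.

#0 |J2
#1 |J3
#2 |I1
#3 |J2
#4 |J1

#3 stroke at J2  (Se1 (Se) sets effort on bond)
#4 stroke at J1  (Se2 (Se) sets effort on bond)
#0 stroke at J2  (closing 1-jn rule on J1)
#1 stroke at J3  (J2: last free bond brings flow in)
#2 stroke at I1  (J3: bond 1 brought effort, rest push out)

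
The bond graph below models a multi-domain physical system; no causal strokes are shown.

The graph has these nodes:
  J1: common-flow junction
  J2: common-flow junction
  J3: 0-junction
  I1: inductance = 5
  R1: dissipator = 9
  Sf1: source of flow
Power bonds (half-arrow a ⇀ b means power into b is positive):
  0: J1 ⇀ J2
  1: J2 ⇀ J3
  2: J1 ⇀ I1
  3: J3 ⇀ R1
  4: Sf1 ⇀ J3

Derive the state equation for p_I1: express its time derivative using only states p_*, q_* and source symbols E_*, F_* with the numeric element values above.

dp_I1/dt = -9*F_Sf1 - 9*p_I1/5

β4 stroke at Sf1  (source Sf1 imposes f)
β2 stroke at I1  (prefer integral on I1)
β0 stroke at J1  (1-jn J1 has f-setter on 2)
β1 stroke at J2  (common-f at J2 fixed by 0)
β3 stroke at J3  (J3: last free bond brings effort in)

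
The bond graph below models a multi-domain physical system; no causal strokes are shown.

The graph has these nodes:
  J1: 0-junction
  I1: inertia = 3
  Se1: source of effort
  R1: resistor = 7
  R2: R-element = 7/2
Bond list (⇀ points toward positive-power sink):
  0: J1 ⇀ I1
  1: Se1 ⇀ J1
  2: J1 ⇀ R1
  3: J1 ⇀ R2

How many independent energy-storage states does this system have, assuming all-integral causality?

1  (I1 all integral)

β1 stroke→J1  (Se1 (Se) sets effort on bond)
β0 stroke→I1  (common-e at J1 fixed by 1)
β2 stroke→R1  (common-e at J1 fixed by 1)
β3 stroke→R2  (0-jn J1 has e-setter on 1)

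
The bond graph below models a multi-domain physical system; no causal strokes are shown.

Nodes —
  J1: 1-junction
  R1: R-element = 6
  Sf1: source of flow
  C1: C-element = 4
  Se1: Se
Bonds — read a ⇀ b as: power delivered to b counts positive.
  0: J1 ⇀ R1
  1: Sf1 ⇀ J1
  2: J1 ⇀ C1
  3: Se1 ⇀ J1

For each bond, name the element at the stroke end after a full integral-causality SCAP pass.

#0 →J1
#1 →Sf1
#2 →J1
#3 →J1

#1 stroke→Sf1  (Sf1: flow source, stroke at near end)
#3 stroke→J1  (Se1 fixes effort; stroke away)
#0 stroke→J1  (J1 flow already set via bond 1)
#2 stroke→J1  (J1 flow already set via bond 1)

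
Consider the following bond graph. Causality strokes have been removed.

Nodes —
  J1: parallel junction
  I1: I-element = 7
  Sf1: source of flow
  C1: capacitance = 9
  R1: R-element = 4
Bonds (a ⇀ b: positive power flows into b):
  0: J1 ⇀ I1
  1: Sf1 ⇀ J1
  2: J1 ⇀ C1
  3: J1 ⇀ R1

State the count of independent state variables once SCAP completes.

2  (C1, I1 all integral)

bond 1 |Sf1  (source Sf1 imposes f)
bond 0 |I1  (I1 outputs flow p/I1)
bond 2 |J1  (C1 outputs effort q/C1)
bond 3 |R1  (0-jn J1 has e-setter on 2)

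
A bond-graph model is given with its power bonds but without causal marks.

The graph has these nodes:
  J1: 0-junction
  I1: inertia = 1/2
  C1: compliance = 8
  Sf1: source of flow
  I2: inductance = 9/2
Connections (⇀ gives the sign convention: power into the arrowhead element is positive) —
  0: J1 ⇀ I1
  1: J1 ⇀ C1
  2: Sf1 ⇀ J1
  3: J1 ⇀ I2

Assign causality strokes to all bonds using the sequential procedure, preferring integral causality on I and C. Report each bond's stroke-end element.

#2 →Sf1  (Sf1 (Sf) sets flow on bond)
#0 →I1  (I1 integral (f out))
#1 →J1  (C1: C, integral causality)
#3 →I2  (J1: bond 1 brought effort, rest push out)

b0 →I1
b1 →J1
b2 →Sf1
b3 →I2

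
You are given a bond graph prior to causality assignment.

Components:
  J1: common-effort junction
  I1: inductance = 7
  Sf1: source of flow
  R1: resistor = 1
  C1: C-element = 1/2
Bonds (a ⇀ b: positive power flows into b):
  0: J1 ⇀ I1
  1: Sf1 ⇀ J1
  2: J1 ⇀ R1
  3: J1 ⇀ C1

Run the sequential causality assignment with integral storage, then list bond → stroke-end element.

β1 stroke at Sf1  (Sf1 fixes flow; stroke at Sf1)
β0 stroke at I1  (I1 outputs flow p/I1)
β3 stroke at J1  (C1: C, integral causality)
β2 stroke at R1  (common-e at J1 fixed by 3)

bond 0 →I1
bond 1 →Sf1
bond 2 →R1
bond 3 →J1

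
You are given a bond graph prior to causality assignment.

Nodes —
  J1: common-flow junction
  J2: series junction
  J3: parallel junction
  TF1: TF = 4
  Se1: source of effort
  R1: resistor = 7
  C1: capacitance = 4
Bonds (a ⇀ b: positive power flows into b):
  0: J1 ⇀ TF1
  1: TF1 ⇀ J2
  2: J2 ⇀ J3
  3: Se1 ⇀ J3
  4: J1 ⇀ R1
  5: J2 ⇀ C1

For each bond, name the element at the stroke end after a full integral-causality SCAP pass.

β0 →J1
β1 →TF1
β2 →J2
β3 →J3
β4 →R1
β5 →J2

b3 |J3  (Se1 fixes effort; stroke away)
b2 |J2  (0-jn J3 has e-setter on 3)
b5 |J2  (prefer integral on C1)
b1 |TF1  (only one flow-in slot at J2)
b0 |J1  (TF TF1: opposite of bond 1)
b4 |R1  (J1: last free bond brings flow in)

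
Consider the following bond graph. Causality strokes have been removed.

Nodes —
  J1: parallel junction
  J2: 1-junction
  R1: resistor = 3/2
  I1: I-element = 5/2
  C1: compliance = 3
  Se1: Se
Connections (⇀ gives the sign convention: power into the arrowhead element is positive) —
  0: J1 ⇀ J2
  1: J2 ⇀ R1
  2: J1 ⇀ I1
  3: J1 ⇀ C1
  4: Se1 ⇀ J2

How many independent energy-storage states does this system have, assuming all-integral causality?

2  (C1, I1 all integral)

b4 |J2  (source Se1 imposes e)
b2 |I1  (I1: I, integral causality)
b3 |J1  (prefer integral on C1)
b0 |J2  (0-jn J1 has e-setter on 3)
b1 |R1  (J2: last free bond brings flow in)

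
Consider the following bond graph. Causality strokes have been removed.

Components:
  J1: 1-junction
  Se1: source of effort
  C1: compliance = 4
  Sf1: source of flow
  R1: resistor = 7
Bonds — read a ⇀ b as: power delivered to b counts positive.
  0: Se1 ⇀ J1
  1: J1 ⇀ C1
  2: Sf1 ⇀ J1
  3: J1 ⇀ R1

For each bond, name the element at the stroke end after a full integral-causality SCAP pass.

b0 stroke at J1  (Se1 (Se) sets effort on bond)
b2 stroke at Sf1  (Sf1 fixes flow; stroke at Sf1)
b1 stroke at J1  (common-f at J1 fixed by 2)
b3 stroke at J1  (J1 flow already set via bond 2)

β0 stroke→J1
β1 stroke→J1
β2 stroke→Sf1
β3 stroke→J1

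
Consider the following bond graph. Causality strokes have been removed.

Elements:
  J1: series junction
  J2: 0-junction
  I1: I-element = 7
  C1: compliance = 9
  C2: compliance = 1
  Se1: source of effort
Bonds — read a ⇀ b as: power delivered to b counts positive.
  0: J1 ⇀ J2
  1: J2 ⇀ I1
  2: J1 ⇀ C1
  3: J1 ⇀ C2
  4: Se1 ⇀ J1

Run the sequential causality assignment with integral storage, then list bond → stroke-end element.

bond 0 stroke→J2
bond 1 stroke→I1
bond 2 stroke→J1
bond 3 stroke→J1
bond 4 stroke→J1

b4 |J1  (Se1: effort source, stroke at far end)
b1 |I1  (prefer integral on I1)
b0 |J2  (J2: last free bond brings effort in)
b2 |J1  (common-f at J1 fixed by 0)
b3 |J1  (common-f at J1 fixed by 0)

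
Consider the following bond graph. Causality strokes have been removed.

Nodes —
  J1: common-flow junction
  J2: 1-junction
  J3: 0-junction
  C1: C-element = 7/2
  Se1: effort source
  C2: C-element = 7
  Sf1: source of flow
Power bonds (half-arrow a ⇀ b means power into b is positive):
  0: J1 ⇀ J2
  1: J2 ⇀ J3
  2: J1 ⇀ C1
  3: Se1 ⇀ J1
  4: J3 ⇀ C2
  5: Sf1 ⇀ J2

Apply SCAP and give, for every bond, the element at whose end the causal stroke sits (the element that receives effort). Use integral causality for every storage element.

#0 →J2
#1 →J2
#2 →J1
#3 →J1
#4 →J3
#5 →Sf1

#3 →J1  (Se1 (Se) sets effort on bond)
#5 →Sf1  (Sf1 fixes flow; stroke at Sf1)
#0 →J2  (J2: bond 5 brought flow, rest push out)
#1 →J2  (1-jn J2 has f-setter on 5)
#4 →J3  (only one effort-in slot at J3)
#2 →J1  (J1 flow already set via bond 0)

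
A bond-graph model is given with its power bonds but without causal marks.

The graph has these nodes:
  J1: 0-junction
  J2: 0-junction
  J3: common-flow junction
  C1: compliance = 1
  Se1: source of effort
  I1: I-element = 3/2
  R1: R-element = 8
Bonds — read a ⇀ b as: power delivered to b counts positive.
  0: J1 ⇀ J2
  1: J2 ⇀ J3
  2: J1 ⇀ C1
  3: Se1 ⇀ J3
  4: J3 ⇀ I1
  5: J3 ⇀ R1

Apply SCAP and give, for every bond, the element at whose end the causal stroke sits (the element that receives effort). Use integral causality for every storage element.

bond 3 stroke at J3  (Se1: effort source, stroke at far end)
bond 2 stroke at J1  (C1 integral (e out))
bond 0 stroke at J2  (common-e at J1 fixed by 2)
bond 1 stroke at J3  (0-jn J2 has e-setter on 0)
bond 4 stroke at I1  (I1: I, integral causality)
bond 5 stroke at J3  (common-f at J3 fixed by 4)

β0 →J2
β1 →J3
β2 →J1
β3 →J3
β4 →I1
β5 →J3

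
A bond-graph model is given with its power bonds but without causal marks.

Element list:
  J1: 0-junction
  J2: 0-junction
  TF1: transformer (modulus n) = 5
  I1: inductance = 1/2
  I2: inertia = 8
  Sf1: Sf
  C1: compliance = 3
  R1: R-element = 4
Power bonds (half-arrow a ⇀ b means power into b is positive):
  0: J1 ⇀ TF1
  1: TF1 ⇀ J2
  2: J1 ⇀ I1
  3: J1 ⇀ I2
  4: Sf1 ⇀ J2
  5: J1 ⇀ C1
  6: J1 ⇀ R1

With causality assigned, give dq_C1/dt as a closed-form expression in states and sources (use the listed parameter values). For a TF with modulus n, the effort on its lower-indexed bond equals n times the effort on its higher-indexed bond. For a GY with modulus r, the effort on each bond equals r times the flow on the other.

dq_C1/dt = F_Sf1/5 - 2*p_I1 - p_I2/8 - q_C1/12

β4 stroke at Sf1  (Sf1 fixes flow; stroke at Sf1)
β1 stroke at J2  (J2: last free bond brings effort in)
β0 stroke at TF1  (TF TF1: opposite of bond 1)
β2 stroke at I1  (I1 outputs flow p/I1)
β3 stroke at I2  (I2 outputs flow p/I2)
β5 stroke at J1  (C1 integral (e out))
β6 stroke at R1  (0-jn J1 has e-setter on 5)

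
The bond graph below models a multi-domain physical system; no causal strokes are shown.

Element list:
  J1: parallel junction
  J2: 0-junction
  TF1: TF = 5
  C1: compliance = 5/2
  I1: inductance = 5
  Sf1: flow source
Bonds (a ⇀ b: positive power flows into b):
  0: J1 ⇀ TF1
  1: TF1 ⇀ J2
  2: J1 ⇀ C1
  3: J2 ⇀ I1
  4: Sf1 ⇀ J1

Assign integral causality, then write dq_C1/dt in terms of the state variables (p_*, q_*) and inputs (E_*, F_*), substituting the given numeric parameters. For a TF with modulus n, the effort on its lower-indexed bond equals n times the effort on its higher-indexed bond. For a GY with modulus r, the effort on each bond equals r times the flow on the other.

dq_C1/dt = F_Sf1 - p_I1/25

b4 stroke→Sf1  (Sf1 (Sf) sets flow on bond)
b2 stroke→J1  (C1 integral (e out))
b0 stroke→TF1  (J1: bond 2 brought effort, rest push out)
b1 stroke→J2  (TF1 one-in-one-out from 0)
b3 stroke→I1  (0-jn J2 has e-setter on 1)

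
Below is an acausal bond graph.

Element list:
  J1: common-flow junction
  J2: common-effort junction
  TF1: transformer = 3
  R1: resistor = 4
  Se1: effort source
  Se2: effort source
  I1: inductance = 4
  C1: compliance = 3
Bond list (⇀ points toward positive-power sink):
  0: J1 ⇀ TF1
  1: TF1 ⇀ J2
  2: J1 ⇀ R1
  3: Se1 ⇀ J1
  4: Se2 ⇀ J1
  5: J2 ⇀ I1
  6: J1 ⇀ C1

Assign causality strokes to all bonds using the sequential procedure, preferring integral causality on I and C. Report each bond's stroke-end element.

b0 →TF1
b1 →J2
b2 →J1
b3 →J1
b4 →J1
b5 →I1
b6 →J1

bond 3 |J1  (Se1: effort source, stroke at far end)
bond 4 |J1  (Se2: effort source, stroke at far end)
bond 5 |I1  (I1 integral (f out))
bond 1 |J2  (closing 0-jn rule on J2)
bond 0 |TF1  (TF1 one-in-one-out from 1)
bond 2 |J1  (J1 flow already set via bond 0)
bond 6 |J1  (J1: bond 0 brought flow, rest push out)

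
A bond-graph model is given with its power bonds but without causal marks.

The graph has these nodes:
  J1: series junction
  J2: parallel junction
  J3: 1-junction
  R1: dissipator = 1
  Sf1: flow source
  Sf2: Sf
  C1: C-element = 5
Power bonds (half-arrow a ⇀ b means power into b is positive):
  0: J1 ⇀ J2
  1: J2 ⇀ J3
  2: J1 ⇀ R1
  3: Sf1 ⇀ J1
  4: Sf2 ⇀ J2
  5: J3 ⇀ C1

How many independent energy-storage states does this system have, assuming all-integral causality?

1  (C1 all integral)

β3 →Sf1  (Sf1: flow source, stroke at near end)
β4 →Sf2  (Sf2 (Sf) sets flow on bond)
β0 →J1  (1-jn J1 has f-setter on 3)
β2 →J1  (common-f at J1 fixed by 3)
β1 →J2  (closing 0-jn rule on J2)
β5 →J3  (J3: bond 1 brought flow, rest push out)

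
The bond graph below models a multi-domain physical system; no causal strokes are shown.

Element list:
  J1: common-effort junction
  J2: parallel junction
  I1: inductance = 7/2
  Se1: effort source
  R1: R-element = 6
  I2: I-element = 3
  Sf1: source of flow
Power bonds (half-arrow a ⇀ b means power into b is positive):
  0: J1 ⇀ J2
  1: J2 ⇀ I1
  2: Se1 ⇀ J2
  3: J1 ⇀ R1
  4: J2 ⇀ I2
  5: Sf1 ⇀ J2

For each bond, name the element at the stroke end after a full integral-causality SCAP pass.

β0 |J1
β1 |I1
β2 |J2
β3 |R1
β4 |I2
β5 |Sf1

β2 stroke→J2  (Se1: effort source, stroke at far end)
β5 stroke→Sf1  (Sf1 fixes flow; stroke at Sf1)
β0 stroke→J1  (common-e at J2 fixed by 2)
β1 stroke→I1  (0-jn J2 has e-setter on 2)
β4 stroke→I2  (J2 effort already set via bond 2)
β3 stroke→R1  (0-jn J1 has e-setter on 0)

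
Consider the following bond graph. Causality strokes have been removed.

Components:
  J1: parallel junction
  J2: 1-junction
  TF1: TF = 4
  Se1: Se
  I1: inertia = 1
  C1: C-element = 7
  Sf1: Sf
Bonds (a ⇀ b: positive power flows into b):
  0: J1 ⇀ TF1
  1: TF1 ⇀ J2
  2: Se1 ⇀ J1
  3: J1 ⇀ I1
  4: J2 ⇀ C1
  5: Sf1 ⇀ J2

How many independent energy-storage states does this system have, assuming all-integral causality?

2  (C1, I1 all integral)

b2 →J1  (source Se1 imposes e)
b5 →Sf1  (Sf1 (Sf) sets flow on bond)
b0 →TF1  (0-jn J1 has e-setter on 2)
b3 →I1  (J1 effort already set via bond 2)
b1 →J2  (J2: bond 5 brought flow, rest push out)
b4 →J2  (common-f at J2 fixed by 5)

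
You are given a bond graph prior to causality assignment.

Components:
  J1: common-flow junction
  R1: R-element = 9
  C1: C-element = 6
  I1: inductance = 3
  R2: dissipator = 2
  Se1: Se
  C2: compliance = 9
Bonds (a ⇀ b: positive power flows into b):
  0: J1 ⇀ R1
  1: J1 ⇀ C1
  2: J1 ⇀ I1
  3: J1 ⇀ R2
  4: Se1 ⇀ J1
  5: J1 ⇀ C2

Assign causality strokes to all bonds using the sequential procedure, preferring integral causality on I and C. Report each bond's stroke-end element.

bond 0 stroke→J1
bond 1 stroke→J1
bond 2 stroke→I1
bond 3 stroke→J1
bond 4 stroke→J1
bond 5 stroke→J1

b4 →J1  (Se1: effort source, stroke at far end)
b1 →J1  (C1: C, integral causality)
b2 →I1  (I1: I, integral causality)
b0 →J1  (J1 flow already set via bond 2)
b3 →J1  (J1: bond 2 brought flow, rest push out)
b5 →J1  (common-f at J1 fixed by 2)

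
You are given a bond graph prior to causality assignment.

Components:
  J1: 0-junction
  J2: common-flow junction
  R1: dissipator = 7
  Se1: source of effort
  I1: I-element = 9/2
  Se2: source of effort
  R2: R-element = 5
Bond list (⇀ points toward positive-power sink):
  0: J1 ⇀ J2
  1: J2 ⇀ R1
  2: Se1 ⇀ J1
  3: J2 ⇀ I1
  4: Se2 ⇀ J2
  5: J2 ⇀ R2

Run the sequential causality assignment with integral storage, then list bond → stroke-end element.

bond 0 stroke→J2
bond 1 stroke→J2
bond 2 stroke→J1
bond 3 stroke→I1
bond 4 stroke→J2
bond 5 stroke→J2

β2 stroke→J1  (Se1 fixes effort; stroke away)
β4 stroke→J2  (Se2 fixes effort; stroke away)
β0 stroke→J2  (J1: bond 2 brought effort, rest push out)
β3 stroke→I1  (I1 integral (f out))
β1 stroke→J2  (J2: bond 3 brought flow, rest push out)
β5 stroke→J2  (J2 flow already set via bond 3)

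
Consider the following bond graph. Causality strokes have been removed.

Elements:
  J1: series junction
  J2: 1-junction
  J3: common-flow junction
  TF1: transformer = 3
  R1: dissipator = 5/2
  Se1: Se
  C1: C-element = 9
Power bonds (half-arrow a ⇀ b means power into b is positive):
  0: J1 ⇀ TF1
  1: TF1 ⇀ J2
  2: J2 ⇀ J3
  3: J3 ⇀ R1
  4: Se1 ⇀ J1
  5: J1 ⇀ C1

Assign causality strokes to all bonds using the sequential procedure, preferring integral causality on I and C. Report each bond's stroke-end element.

#0 →TF1
#1 →J2
#2 →J3
#3 →R1
#4 →J1
#5 →J1

β4 stroke→J1  (Se1 fixes effort; stroke away)
β5 stroke→J1  (C1 outputs effort q/C1)
β0 stroke→TF1  (J1: last free bond brings flow in)
β1 stroke→J2  (through TF1, causality passes straight; one stroke at TF1)
β2 stroke→J3  (J2: last free bond brings flow in)
β3 stroke→R1  (J3: last free bond brings flow in)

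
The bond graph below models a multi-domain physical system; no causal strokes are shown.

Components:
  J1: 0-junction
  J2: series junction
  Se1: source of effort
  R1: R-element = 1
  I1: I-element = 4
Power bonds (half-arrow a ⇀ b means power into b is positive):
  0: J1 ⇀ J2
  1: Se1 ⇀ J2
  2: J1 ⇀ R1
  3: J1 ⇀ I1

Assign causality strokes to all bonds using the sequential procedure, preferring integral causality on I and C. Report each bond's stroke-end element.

b1 |J2  (Se1 (Se) sets effort on bond)
b0 |J1  (closing 1-jn rule on J2)
b2 |R1  (common-e at J1 fixed by 0)
b3 |I1  (0-jn J1 has e-setter on 0)

bond 0 →J1
bond 1 →J2
bond 2 →R1
bond 3 →I1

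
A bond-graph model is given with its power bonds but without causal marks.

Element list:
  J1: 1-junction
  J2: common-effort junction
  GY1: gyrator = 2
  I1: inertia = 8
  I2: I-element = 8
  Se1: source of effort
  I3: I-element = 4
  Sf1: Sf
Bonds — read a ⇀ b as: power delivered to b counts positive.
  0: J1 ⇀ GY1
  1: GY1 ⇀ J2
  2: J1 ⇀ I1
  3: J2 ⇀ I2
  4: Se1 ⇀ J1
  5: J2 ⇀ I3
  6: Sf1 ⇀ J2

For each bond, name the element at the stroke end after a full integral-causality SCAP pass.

β0 →J1
β1 →J2
β2 →I1
β3 →I2
β4 →J1
β5 →I3
β6 →Sf1

bond 4 →J1  (Se1 (Se) sets effort on bond)
bond 6 →Sf1  (source Sf1 imposes f)
bond 2 →I1  (I1: I, integral causality)
bond 0 →J1  (J1: bond 2 brought flow, rest push out)
bond 1 →J2  (GY1: gyrator matches bond 0)
bond 3 →I2  (0-jn J2 has e-setter on 1)
bond 5 →I3  (0-jn J2 has e-setter on 1)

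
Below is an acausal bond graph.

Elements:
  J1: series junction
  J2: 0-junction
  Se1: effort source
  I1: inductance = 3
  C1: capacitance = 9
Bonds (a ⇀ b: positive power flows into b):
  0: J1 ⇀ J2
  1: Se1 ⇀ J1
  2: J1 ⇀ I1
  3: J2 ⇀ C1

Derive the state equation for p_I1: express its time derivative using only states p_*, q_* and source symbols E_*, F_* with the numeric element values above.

dp_I1/dt = E_Se1 - q_C1/9

bond 1 |J1  (Se1 (Se) sets effort on bond)
bond 2 |I1  (I1: I, integral causality)
bond 0 |J1  (J1 flow already set via bond 2)
bond 3 |J2  (only one effort-in slot at J2)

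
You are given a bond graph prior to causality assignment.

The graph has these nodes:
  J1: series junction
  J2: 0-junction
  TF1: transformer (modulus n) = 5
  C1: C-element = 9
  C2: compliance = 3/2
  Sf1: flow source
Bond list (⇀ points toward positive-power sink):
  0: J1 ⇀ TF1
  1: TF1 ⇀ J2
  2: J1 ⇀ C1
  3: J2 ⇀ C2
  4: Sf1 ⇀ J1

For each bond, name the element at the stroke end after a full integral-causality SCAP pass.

β0 stroke at J1
β1 stroke at TF1
β2 stroke at J1
β3 stroke at J2
β4 stroke at Sf1

b4 |Sf1  (source Sf1 imposes f)
b0 |J1  (common-f at J1 fixed by 4)
b2 |J1  (1-jn J1 has f-setter on 4)
b1 |TF1  (TF1 one-in-one-out from 0)
b3 |J2  (J2 needs exactly one e-in)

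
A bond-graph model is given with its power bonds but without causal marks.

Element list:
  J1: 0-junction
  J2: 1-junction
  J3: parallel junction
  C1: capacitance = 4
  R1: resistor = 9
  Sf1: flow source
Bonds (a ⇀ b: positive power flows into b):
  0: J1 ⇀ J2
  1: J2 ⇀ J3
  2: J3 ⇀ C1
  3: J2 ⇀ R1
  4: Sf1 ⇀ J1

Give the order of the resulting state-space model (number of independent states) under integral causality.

#4 →Sf1  (Sf1 fixes flow; stroke at Sf1)
#0 →J1  (only one effort-in slot at J1)
#1 →J2  (J2: bond 0 brought flow, rest push out)
#3 →J2  (common-f at J2 fixed by 0)
#2 →J3  (J3 needs exactly one e-in)

1  (C1 all integral)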